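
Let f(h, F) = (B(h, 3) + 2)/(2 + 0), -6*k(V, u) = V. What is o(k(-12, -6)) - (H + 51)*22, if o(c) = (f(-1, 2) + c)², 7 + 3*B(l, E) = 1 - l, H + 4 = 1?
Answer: -37847/36 ≈ -1051.3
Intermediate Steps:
H = -3 (H = -4 + 1 = -3)
k(V, u) = -V/6
B(l, E) = -2 - l/3 (B(l, E) = -7/3 + (1 - l)/3 = -7/3 + (⅓ - l/3) = -2 - l/3)
f(h, F) = -h/6 (f(h, F) = ((-2 - h/3) + 2)/(2 + 0) = -h/3/2 = -h/3*(½) = -h/6)
o(c) = (⅙ + c)² (o(c) = (-⅙*(-1) + c)² = (⅙ + c)²)
o(k(-12, -6)) - (H + 51)*22 = (1 + 6*(-⅙*(-12)))²/36 - (-3 + 51)*22 = (1 + 6*2)²/36 - 48*22 = (1 + 12)²/36 - 1*1056 = (1/36)*13² - 1056 = (1/36)*169 - 1056 = 169/36 - 1056 = -37847/36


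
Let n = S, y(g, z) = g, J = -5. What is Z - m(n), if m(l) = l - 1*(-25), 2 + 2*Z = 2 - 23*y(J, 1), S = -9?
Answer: 83/2 ≈ 41.500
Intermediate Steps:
n = -9
Z = 115/2 (Z = -1 + (2 - 23*(-5))/2 = -1 + (2 + 115)/2 = -1 + (½)*117 = -1 + 117/2 = 115/2 ≈ 57.500)
m(l) = 25 + l (m(l) = l + 25 = 25 + l)
Z - m(n) = 115/2 - (25 - 9) = 115/2 - 1*16 = 115/2 - 16 = 83/2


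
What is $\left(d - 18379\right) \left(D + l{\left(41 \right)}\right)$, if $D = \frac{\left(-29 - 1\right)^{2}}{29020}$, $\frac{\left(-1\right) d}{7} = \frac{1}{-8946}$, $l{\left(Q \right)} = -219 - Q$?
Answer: $\frac{8860162094615}{1854378} \approx 4.778 \cdot 10^{6}$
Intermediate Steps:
$d = \frac{1}{1278}$ ($d = - \frac{7}{-8946} = \left(-7\right) \left(- \frac{1}{8946}\right) = \frac{1}{1278} \approx 0.00078247$)
$D = \frac{45}{1451}$ ($D = \left(-30\right)^{2} \cdot \frac{1}{29020} = 900 \cdot \frac{1}{29020} = \frac{45}{1451} \approx 0.031013$)
$\left(d - 18379\right) \left(D + l{\left(41 \right)}\right) = \left(\frac{1}{1278} - 18379\right) \left(\frac{45}{1451} - 260\right) = - \frac{23488361 \left(\frac{45}{1451} - 260\right)}{1278} = \left(- \frac{23488361}{1278}\right) \left(- \frac{377215}{1451}\right) = \frac{8860162094615}{1854378}$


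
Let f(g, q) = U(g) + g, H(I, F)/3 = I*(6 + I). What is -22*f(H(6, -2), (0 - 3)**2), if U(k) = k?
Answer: -9504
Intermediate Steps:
H(I, F) = 3*I*(6 + I) (H(I, F) = 3*(I*(6 + I)) = 3*I*(6 + I))
f(g, q) = 2*g (f(g, q) = g + g = 2*g)
-22*f(H(6, -2), (0 - 3)**2) = -44*3*6*(6 + 6) = -44*3*6*12 = -44*216 = -22*432 = -9504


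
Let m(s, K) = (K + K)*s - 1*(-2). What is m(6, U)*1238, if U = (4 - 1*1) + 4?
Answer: 106468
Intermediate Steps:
U = 7 (U = (4 - 1) + 4 = 3 + 4 = 7)
m(s, K) = 2 + 2*K*s (m(s, K) = (2*K)*s + 2 = 2*K*s + 2 = 2 + 2*K*s)
m(6, U)*1238 = (2 + 2*7*6)*1238 = (2 + 84)*1238 = 86*1238 = 106468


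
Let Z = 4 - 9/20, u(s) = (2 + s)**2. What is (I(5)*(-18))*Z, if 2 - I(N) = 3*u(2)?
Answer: 14697/5 ≈ 2939.4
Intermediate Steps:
Z = 71/20 (Z = 4 - 9*1/20 = 4 - 9/20 = 71/20 ≈ 3.5500)
I(N) = -46 (I(N) = 2 - 3*(2 + 2)**2 = 2 - 3*4**2 = 2 - 3*16 = 2 - 1*48 = 2 - 48 = -46)
(I(5)*(-18))*Z = -46*(-18)*(71/20) = 828*(71/20) = 14697/5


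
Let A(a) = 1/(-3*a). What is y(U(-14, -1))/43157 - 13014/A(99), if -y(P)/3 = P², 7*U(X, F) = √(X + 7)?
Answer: 1167660366645/302099 ≈ 3.8652e+6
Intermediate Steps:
U(X, F) = √(7 + X)/7 (U(X, F) = √(X + 7)/7 = √(7 + X)/7)
y(P) = -3*P²
A(a) = -1/(3*a)
y(U(-14, -1))/43157 - 13014/A(99) = -3*(√(7 - 14)/7)²/43157 - 13014/((-⅓/99)) = -3*(√(-7)/7)²*(1/43157) - 13014/((-⅓*1/99)) = -3*((I*√7)/7)²*(1/43157) - 13014/(-1/297) = -3*(I*√7/7)²*(1/43157) - 13014*(-297) = -3*(-⅐)*(1/43157) + 3865158 = (3/7)*(1/43157) + 3865158 = 3/302099 + 3865158 = 1167660366645/302099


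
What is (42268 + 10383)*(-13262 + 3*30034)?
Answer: 4045702840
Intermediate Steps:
(42268 + 10383)*(-13262 + 3*30034) = 52651*(-13262 + 90102) = 52651*76840 = 4045702840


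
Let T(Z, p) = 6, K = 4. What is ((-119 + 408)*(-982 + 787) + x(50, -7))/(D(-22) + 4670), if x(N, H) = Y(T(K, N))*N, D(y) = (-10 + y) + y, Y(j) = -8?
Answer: -56755/4616 ≈ -12.295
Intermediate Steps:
D(y) = -10 + 2*y
x(N, H) = -8*N
((-119 + 408)*(-982 + 787) + x(50, -7))/(D(-22) + 4670) = ((-119 + 408)*(-982 + 787) - 8*50)/((-10 + 2*(-22)) + 4670) = (289*(-195) - 400)/((-10 - 44) + 4670) = (-56355 - 400)/(-54 + 4670) = -56755/4616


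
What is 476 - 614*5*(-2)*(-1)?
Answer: -5664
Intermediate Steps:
476 - 614*5*(-2)*(-1) = 476 - (-6140)*(-1) = 476 - 614*10 = 476 - 6140 = -5664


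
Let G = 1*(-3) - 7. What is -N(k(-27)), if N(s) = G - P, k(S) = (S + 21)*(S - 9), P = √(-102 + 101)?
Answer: 10 + I ≈ 10.0 + 1.0*I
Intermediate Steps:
P = I (P = √(-1) = I ≈ 1.0*I)
G = -10 (G = -3 - 7 = -10)
k(S) = (-9 + S)*(21 + S) (k(S) = (21 + S)*(-9 + S) = (-9 + S)*(21 + S))
N(s) = -10 - I
-N(k(-27)) = -(-10 - I) = 10 + I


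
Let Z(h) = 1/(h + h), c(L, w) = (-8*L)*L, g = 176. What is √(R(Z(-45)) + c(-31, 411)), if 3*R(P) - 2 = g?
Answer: I*√68658/3 ≈ 87.342*I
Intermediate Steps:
c(L, w) = -8*L²
Z(h) = 1/(2*h)
R(P) = 178/3 (R(P) = ⅔ + (⅓)*176 = ⅔ + 176/3 = 178/3)
√(R(Z(-45)) + c(-31, 411)) = √(178/3 - 8*(-31)²) = √(178/3 - 8*961) = √(178/3 - 7688) = √(-22886/3) = I*√68658/3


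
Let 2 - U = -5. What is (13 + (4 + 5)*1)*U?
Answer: 154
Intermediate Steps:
U = 7 (U = 2 - 1*(-5) = 2 + 5 = 7)
(13 + (4 + 5)*1)*U = (13 + (4 + 5)*1)*7 = (13 + 9*1)*7 = (13 + 9)*7 = 22*7 = 154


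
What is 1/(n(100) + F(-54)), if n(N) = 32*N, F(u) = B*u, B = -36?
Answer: 1/5144 ≈ 0.00019440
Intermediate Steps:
F(u) = -36*u
1/(n(100) + F(-54)) = 1/(32*100 - 36*(-54)) = 1/(3200 + 1944) = 1/5144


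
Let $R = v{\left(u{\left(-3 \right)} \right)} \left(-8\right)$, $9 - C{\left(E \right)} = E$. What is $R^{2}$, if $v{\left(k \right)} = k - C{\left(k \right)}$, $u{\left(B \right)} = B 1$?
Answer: $14400$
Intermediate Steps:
$C{\left(E \right)} = 9 - E$
$u{\left(B \right)} = B$
$v{\left(k \right)} = -9 + 2 k$ ($v{\left(k \right)} = k - \left(9 - k\right) = k + \left(-9 + k\right) = -9 + 2 k$)
$R = 120$ ($R = \left(-9 + 2 \left(-3\right)\right) \left(-8\right) = \left(-9 - 6\right) \left(-8\right) = \left(-15\right) \left(-8\right) = 120$)
$R^{2} = 120^{2} = 14400$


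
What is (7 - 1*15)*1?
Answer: -8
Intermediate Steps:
(7 - 1*15)*1 = (7 - 15)*1 = -8*1 = -8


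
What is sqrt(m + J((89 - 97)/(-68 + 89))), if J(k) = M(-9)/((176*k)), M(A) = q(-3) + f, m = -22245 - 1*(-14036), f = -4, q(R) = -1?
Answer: I*sqrt(254279674)/176 ≈ 90.603*I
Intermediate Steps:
m = -8209 (m = -22245 + 14036 = -8209)
M(A) = -5 (M(A) = -1 - 4 = -5)
J(k) = -5/(176*k) (J(k) = -5*1/(176*k) = -5/(176*k))
sqrt(m + J((89 - 97)/(-68 + 89))) = sqrt(-8209 - 5*(-68 + 89)/(89 - 97)/176) = sqrt(-8209 - 5/(176*((-8/21)))) = sqrt(-8209 - 5/(176*((-8*1/21)))) = sqrt(-8209 - 5/(176*(-8/21))) = sqrt(-8209 - 5/176*(-21/8)) = sqrt(-8209 + 105/1408) = sqrt(-11558167/1408) = I*sqrt(254279674)/176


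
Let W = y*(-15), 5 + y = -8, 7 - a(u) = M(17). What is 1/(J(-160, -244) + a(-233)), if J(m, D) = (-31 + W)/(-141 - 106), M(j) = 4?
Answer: 247/577 ≈ 0.42808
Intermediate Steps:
a(u) = 3 (a(u) = 7 - 1*4 = 7 - 4 = 3)
y = -13 (y = -5 - 8 = -13)
W = 195 (W = -13*(-15) = 195)
J(m, D) = -164/247 (J(m, D) = (-31 + 195)/(-141 - 106) = 164/(-247) = 164*(-1/247) = -164/247)
1/(J(-160, -244) + a(-233)) = 1/(-164/247 + 3) = 1/(577/247) = 247/577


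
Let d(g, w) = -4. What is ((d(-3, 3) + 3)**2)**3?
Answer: 1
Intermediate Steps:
((d(-3, 3) + 3)**2)**3 = ((-4 + 3)**2)**3 = ((-1)**2)**3 = 1**3 = 1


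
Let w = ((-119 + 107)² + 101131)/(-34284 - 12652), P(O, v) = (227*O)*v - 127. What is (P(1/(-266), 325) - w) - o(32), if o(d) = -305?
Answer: -606719261/6242488 ≈ -97.192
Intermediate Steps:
P(O, v) = -127 + 227*O*v (P(O, v) = 227*O*v - 127 = -127 + 227*O*v)
w = -101275/46936 (w = ((-12)² + 101131)/(-46936) = (144 + 101131)*(-1/46936) = 101275*(-1/46936) = -101275/46936 ≈ -2.1577)
(P(1/(-266), 325) - w) - o(32) = ((-127 + 227*325/(-266)) - 1*(-101275/46936)) - 1*(-305) = ((-127 + 227*(-1/266)*325) + 101275/46936) + 305 = ((-127 - 73775/266) + 101275/46936) + 305 = (-107557/266 + 101275/46936) + 305 = -2510678101/6242488 + 305 = -606719261/6242488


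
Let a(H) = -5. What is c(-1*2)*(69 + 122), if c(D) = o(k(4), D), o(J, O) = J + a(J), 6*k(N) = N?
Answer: -2483/3 ≈ -827.67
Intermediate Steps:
k(N) = N/6
o(J, O) = -5 + J (o(J, O) = J - 5 = -5 + J)
c(D) = -13/3 (c(D) = -5 + (⅙)*4 = -5 + ⅔ = -13/3)
c(-1*2)*(69 + 122) = -13*(69 + 122)/3 = -13/3*191 = -2483/3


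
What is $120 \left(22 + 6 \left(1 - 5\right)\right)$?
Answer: $-240$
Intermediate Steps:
$120 \left(22 + 6 \left(1 - 5\right)\right) = 120 \left(22 + 6 \left(-4\right)\right) = 120 \left(22 - 24\right) = 120 \left(-2\right) = -240$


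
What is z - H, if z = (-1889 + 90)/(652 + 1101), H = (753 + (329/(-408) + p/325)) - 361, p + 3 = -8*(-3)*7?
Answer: -18257731487/46489560 ≈ -392.73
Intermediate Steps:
p = 165 (p = -3 - 8*(-3)*7 = -3 + 24*7 = -3 + 168 = 165)
H = 10387919/26520 (H = (753 + (329/(-408) + 165/325)) - 361 = (753 + (329*(-1/408) + 165*(1/325))) - 361 = (753 + (-329/408 + 33/65)) - 361 = (753 - 7921/26520) - 361 = 19961639/26520 - 361 = 10387919/26520 ≈ 391.70)
z = -1799/1753 ≈ -1.0262
z - H = -1799/1753 - 1*10387919/26520 = -1799/1753 - 10387919/26520 = -18257731487/46489560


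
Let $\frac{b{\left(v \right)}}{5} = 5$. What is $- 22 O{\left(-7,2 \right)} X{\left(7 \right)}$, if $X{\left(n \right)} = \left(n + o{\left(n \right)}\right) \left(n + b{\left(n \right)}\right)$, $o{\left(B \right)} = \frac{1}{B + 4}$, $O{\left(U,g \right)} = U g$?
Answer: $69888$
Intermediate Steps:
$b{\left(v \right)} = 25$ ($b{\left(v \right)} = 5 \cdot 5 = 25$)
$o{\left(B \right)} = \frac{1}{4 + B}$
$X{\left(n \right)} = \left(25 + n\right) \left(n + \frac{1}{4 + n}\right)$ ($X{\left(n \right)} = \left(n + \frac{1}{4 + n}\right) \left(n + 25\right) = \left(n + \frac{1}{4 + n}\right) \left(25 + n\right) = \left(25 + n\right) \left(n + \frac{1}{4 + n}\right)$)
$- 22 O{\left(-7,2 \right)} X{\left(7 \right)} = - 22 \left(\left(-7\right) 2\right) \frac{25 + 7 + 7 \left(4 + 7\right) \left(25 + 7\right)}{4 + 7} = \left(-22\right) \left(-14\right) \frac{25 + 7 + 7 \cdot 11 \cdot 32}{11} = 308 \frac{25 + 7 + 2464}{11} = 308 \cdot \frac{1}{11} \cdot 2496 = 308 \cdot \frac{2496}{11} = 69888$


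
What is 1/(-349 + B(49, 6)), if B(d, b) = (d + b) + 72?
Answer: -1/222 ≈ -0.0045045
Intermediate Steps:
B(d, b) = 72 + b + d (B(d, b) = (b + d) + 72 = 72 + b + d)
1/(-349 + B(49, 6)) = 1/(-349 + (72 + 6 + 49)) = 1/(-349 + 127) = 1/(-222) = -1/222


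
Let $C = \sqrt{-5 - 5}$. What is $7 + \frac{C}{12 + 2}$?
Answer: $7 + \frac{i \sqrt{10}}{14} \approx 7.0 + 0.22588 i$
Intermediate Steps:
$C = i \sqrt{10}$ ($C = \sqrt{-10} = i \sqrt{10} \approx 3.1623 i$)
$7 + \frac{C}{12 + 2} = 7 + \frac{i \sqrt{10}}{12 + 2} = 7 + \frac{i \sqrt{10}}{14}$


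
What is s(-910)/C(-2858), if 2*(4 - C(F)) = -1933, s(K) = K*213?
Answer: -129220/647 ≈ -199.72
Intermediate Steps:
s(K) = 213*K
C(F) = 1941/2 (C(F) = 4 - 1/2*(-1933) = 4 + 1933/2 = 1941/2)
s(-910)/C(-2858) = (213*(-910))/(1941/2) = -193830*2/1941 = -129220/647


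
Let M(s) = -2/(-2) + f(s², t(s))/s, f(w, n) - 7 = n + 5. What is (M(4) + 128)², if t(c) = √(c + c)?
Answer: (264 + √2)²/4 ≈ 17611.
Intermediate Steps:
t(c) = √2*√c (t(c) = √(2*c) = √2*√c)
f(w, n) = 12 + n (f(w, n) = 7 + (n + 5) = 7 + (5 + n) = 12 + n)
M(s) = 1 + (12 + √2*√s)/s (M(s) = -2/(-2) + (12 + √2*√s)/s = -2*(-½) + (12 + √2*√s)/s = 1 + (12 + √2*√s)/s)
(M(4) + 128)² = ((12 + 4 + √2*√4)/4 + 128)² = ((12 + 4 + √2*2)/4 + 128)² = ((12 + 4 + 2*√2)/4 + 128)² = ((16 + 2*√2)/4 + 128)² = ((4 + √2/2) + 128)² = (132 + √2/2)²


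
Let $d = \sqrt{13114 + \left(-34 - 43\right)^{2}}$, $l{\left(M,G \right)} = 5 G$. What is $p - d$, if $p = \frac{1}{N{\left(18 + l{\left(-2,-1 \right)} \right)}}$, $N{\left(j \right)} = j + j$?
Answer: $\frac{1}{26} - \sqrt{19043} \approx -137.96$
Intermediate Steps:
$N{\left(j \right)} = 2 j$
$p = \frac{1}{26}$ ($p = \frac{1}{2 \left(18 + 5 \left(-1\right)\right)} = \frac{1}{2 \left(18 - 5\right)} = \frac{1}{2 \cdot 13} = \frac{1}{26} \approx 0.038462$)
$d = \sqrt{19043}$ ($d = \sqrt{13114 + \left(-77\right)^{2}} = \sqrt{13114 + 5929} = \sqrt{19043} \approx 138.0$)
$p - d = \frac{1}{26} - \sqrt{19043}$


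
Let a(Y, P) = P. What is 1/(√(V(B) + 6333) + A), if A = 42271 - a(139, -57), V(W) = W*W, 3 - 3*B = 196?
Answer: 190476/8062421005 - 3*√94246/16124842010 ≈ 2.3568e-5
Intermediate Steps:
B = -193/3 (B = 1 - ⅓*196 = 1 - 196/3 = -193/3 ≈ -64.333)
V(W) = W²
A = 42328 (A = 42271 - 1*(-57) = 42271 + 57 = 42328)
1/(√(V(B) + 6333) + A) = 1/(√((-193/3)² + 6333) + 42328) = 1/(√(37249/9 + 6333) + 42328) = 1/(√(94246/9) + 42328) = 1/(√94246/3 + 42328) = 1/(42328 + √94246/3)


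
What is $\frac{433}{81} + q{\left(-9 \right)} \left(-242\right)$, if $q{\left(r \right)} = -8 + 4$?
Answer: $\frac{78841}{81} \approx 973.35$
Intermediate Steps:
$q{\left(r \right)} = -4$
$\frac{433}{81} + q{\left(-9 \right)} \left(-242\right) = \frac{433}{81} - -968 = 433 \cdot \frac{1}{81} + 968 = \frac{433}{81} + 968 = \frac{78841}{81}$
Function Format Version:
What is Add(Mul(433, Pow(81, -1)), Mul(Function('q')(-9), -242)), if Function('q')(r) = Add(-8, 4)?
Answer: Rational(78841, 81) ≈ 973.35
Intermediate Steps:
Function('q')(r) = -4
Add(Mul(433, Pow(81, -1)), Mul(Function('q')(-9), -242)) = Add(Mul(433, Pow(81, -1)), Mul(-4, -242)) = Add(Mul(433, Rational(1, 81)), 968) = Add(Rational(433, 81), 968) = Rational(78841, 81)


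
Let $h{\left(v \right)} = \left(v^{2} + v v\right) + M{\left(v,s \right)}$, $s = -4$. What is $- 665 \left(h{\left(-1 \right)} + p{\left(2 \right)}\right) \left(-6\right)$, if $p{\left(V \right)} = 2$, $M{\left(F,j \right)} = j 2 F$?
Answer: $47880$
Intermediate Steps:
$M{\left(F,j \right)} = 2 F j$ ($M{\left(F,j \right)} = 2 j F = 2 F j$)
$h{\left(v \right)} = - 8 v + 2 v^{2}$ ($h{\left(v \right)} = \left(v^{2} + v v\right) + 2 v \left(-4\right) = \left(v^{2} + v^{2}\right) - 8 v = 2 v^{2} - 8 v = - 8 v + 2 v^{2}$)
$- 665 \left(h{\left(-1 \right)} + p{\left(2 \right)}\right) \left(-6\right) = - 665 \left(2 \left(-1\right) \left(-4 - 1\right) + 2\right) \left(-6\right) = - 665 \left(2 \left(-1\right) \left(-5\right) + 2\right) \left(-6\right) = - 665 \left(10 + 2\right) \left(-6\right) = - 665 \cdot 12 \left(-6\right) = \left(-665\right) \left(-72\right) = 47880$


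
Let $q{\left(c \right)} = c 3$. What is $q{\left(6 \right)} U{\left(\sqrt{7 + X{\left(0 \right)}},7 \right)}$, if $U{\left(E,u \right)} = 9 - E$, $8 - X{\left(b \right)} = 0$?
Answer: $162 - 18 \sqrt{15} \approx 92.286$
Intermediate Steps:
$X{\left(b \right)} = 8$ ($X{\left(b \right)} = 8 - 0 = 8 + 0 = 8$)
$q{\left(c \right)} = 3 c$
$q{\left(6 \right)} U{\left(\sqrt{7 + X{\left(0 \right)}},7 \right)} = 3 \cdot 6 \left(9 - \sqrt{7 + 8}\right) = 18 \left(9 - \sqrt{15}\right) = 162 - 18 \sqrt{15}$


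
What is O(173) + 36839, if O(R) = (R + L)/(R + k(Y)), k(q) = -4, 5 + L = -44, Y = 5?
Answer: 6225915/169 ≈ 36840.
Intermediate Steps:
L = -49 (L = -5 - 44 = -49)
O(R) = (-49 + R)/(-4 + R) (O(R) = (R - 49)/(R - 4) = (-49 + R)/(-4 + R))
O(173) + 36839 = (-49 + 173)/(-4 + 173) + 36839 = 124/169 + 36839 = 6225915/169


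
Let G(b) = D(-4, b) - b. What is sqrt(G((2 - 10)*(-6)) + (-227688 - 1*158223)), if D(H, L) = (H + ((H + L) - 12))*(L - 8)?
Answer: I*sqrt(384839) ≈ 620.35*I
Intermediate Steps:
D(H, L) = (-8 + L)*(-12 + L + 2*H) (D(H, L) = (H + (-12 + H + L))*(-8 + L) = (-12 + L + 2*H)*(-8 + L) = (-8 + L)*(-12 + L + 2*H))
G(b) = 160 + b**2 - 29*b (G(b) = (96 + b**2 - 20*b - 16*(-4) + 2*(-4)*b) - b = (96 + b**2 - 20*b + 64 - 8*b) - b = (160 + b**2 - 28*b) - b = 160 + b**2 - 29*b)
sqrt(G((2 - 10)*(-6)) + (-227688 - 1*158223)) = sqrt((160 + ((2 - 10)*(-6))**2 - 29*(2 - 10)*(-6)) + (-227688 - 1*158223)) = sqrt((160 + (-8*(-6))**2 - (-232)*(-6)) + (-227688 - 158223)) = sqrt((160 + 48**2 - 29*48) - 385911) = sqrt((160 + 2304 - 1392) - 385911) = sqrt(1072 - 385911) = sqrt(-384839) = I*sqrt(384839)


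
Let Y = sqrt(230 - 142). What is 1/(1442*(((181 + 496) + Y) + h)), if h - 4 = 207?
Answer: 111/142119194 - sqrt(22)/568476776 ≈ 7.7278e-7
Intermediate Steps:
h = 211 (h = 4 + 207 = 211)
Y = 2*sqrt(22) (Y = sqrt(88) = 2*sqrt(22) ≈ 9.3808)
1/(1442*(((181 + 496) + Y) + h)) = 1/(1442*(((181 + 496) + 2*sqrt(22)) + 211)) = 1/(1442*((677 + 2*sqrt(22)) + 211)) = 1/(1442*(888 + 2*sqrt(22))) = 1/(1280496 + 2884*sqrt(22))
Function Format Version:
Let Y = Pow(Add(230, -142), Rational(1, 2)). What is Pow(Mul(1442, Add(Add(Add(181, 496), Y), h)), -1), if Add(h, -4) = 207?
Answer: Add(Rational(111, 142119194), Mul(Rational(-1, 568476776), Pow(22, Rational(1, 2)))) ≈ 7.7278e-7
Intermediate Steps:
h = 211 (h = Add(4, 207) = 211)
Y = Mul(2, Pow(22, Rational(1, 2))) (Y = Pow(88, Rational(1, 2)) = Mul(2, Pow(22, Rational(1, 2))) ≈ 9.3808)
Pow(Mul(1442, Add(Add(Add(181, 496), Y), h)), -1) = Pow(Mul(1442, Add(Add(Add(181, 496), Mul(2, Pow(22, Rational(1, 2)))), 211)), -1) = Pow(Mul(1442, Add(Add(677, Mul(2, Pow(22, Rational(1, 2)))), 211)), -1) = Pow(Mul(1442, Add(888, Mul(2, Pow(22, Rational(1, 2))))), -1) = Pow(Add(1280496, Mul(2884, Pow(22, Rational(1, 2)))), -1)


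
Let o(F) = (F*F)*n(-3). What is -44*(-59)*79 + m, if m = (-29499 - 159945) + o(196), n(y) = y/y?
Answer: 54056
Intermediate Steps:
n(y) = 1
o(F) = F**2 (o(F) = (F*F)*1 = F**2*1 = F**2)
m = -151028 (m = (-29499 - 159945) + 196**2 = -189444 + 38416 = -151028)
-44*(-59)*79 + m = -44*(-59)*79 - 151028 = 2596*79 - 151028 = 205084 - 151028 = 54056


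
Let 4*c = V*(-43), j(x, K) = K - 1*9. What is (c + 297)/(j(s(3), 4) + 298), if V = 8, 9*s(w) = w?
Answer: 211/293 ≈ 0.72014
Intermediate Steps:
s(w) = w/9
j(x, K) = -9 + K (j(x, K) = K - 9 = -9 + K)
c = -86 (c = (8*(-43))/4 = (1/4)*(-344) = -86)
(c + 297)/(j(s(3), 4) + 298) = (-86 + 297)/((-9 + 4) + 298) = 211/(-5 + 298) = 211/293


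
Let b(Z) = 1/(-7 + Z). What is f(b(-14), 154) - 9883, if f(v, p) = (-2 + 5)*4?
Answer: -9871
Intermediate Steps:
f(v, p) = 12 (f(v, p) = 3*4 = 12)
f(b(-14), 154) - 9883 = 12 - 9883 = -9871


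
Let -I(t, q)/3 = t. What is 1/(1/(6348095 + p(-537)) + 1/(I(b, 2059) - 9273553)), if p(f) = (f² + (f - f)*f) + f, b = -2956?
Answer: 61479773337995/2628758 ≈ 2.3387e+7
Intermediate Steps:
I(t, q) = -3*t
p(f) = f + f² (p(f) = (f² + 0*f) + f = (f² + 0) + f = f² + f = f + f²)
1/(1/(6348095 + p(-537)) + 1/(I(b, 2059) - 9273553)) = 1/(1/(6348095 - 537*(1 - 537)) + 1/(-3*(-2956) - 9273553)) = 1/(1/(6348095 - 537*(-536)) + 1/(8868 - 9273553)) = 1/(1/(6348095 + 287832) + 1/(-9264685)) = 1/(1/6635927 - 1/9264685) = 1/(2628758/61479773337995) = 61479773337995/2628758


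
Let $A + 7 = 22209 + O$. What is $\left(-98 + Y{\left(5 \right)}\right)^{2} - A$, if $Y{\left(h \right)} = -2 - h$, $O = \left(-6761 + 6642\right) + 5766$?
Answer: $-16824$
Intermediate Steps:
$O = 5647$ ($O = -119 + 5766 = 5647$)
$A = 27849$ ($A = -7 + \left(22209 + 5647\right) = -7 + 27856 = 27849$)
$\left(-98 + Y{\left(5 \right)}\right)^{2} - A = \left(-98 - 7\right)^{2} - 27849 = \left(-105\right)^{2} - 27849 = 11025 - 27849 = -16824$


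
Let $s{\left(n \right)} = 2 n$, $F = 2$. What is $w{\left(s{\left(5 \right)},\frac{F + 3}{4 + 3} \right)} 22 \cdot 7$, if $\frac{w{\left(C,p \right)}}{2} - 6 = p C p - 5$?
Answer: $\frac{13156}{7} \approx 1879.4$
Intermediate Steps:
$w{\left(C,p \right)} = 2 + 2 C p^{2}$ ($w{\left(C,p \right)} = 12 + 2 \left(p C p - 5\right) = 12 + 2 \left(C p p - 5\right) = 12 + 2 \left(C p^{2} - 5\right) = 12 + 2 \left(-5 + C p^{2}\right) = 12 + \left(-10 + 2 C p^{2}\right) = 2 + 2 C p^{2}$)
$w{\left(s{\left(5 \right)},\frac{F + 3}{4 + 3} \right)} 22 \cdot 7 = \left(2 + 2 \cdot 2 \cdot 5 \left(\frac{2 + 3}{4 + 3}\right)^{2}\right) 22 \cdot 7 = \left(2 + 2 \cdot 10 \left(\frac{5}{7}\right)^{2}\right) 22 \cdot 7 = \left(2 + 2 \cdot 10 \cdot \frac{25}{49}\right) 22 \cdot 7 = \left(2 + \frac{500}{49}\right) 22 \cdot 7 = \frac{598}{49} \cdot 22 \cdot 7 = \frac{13156}{49} \cdot 7 = \frac{13156}{7}$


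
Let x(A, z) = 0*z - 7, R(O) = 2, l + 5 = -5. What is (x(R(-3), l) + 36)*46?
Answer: 1334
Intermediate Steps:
l = -10 (l = -5 - 5 = -10)
x(A, z) = -7 (x(A, z) = 0 - 7 = -7)
(x(R(-3), l) + 36)*46 = (-7 + 36)*46 = 29*46 = 1334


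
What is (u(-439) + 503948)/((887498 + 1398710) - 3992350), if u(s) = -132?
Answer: -251908/853071 ≈ -0.29530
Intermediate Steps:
(u(-439) + 503948)/((887498 + 1398710) - 3992350) = (-132 + 503948)/((887498 + 1398710) - 3992350) = 503816/(2286208 - 3992350) = 503816/(-1706142) = 503816*(-1/1706142) = -251908/853071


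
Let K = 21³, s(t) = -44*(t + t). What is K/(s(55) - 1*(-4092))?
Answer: -9261/748 ≈ -12.381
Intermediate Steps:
s(t) = -88*t
K = 9261
K/(s(55) - 1*(-4092)) = 9261/(-88*55 - 1*(-4092)) = 9261/(-4840 + 4092) = 9261/(-748) = 9261*(-1/748) = -9261/748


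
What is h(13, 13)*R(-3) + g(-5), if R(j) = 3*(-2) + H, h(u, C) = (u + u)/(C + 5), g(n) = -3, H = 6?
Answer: -3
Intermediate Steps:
h(u, C) = 2*u/(5 + C) (h(u, C) = (2*u)/(5 + C) = 2*u/(5 + C))
R(j) = 0 (R(j) = 3*(-2) + 6 = -6 + 6 = 0)
h(13, 13)*R(-3) + g(-5) = (2*13/(5 + 13))*0 - 3 = (2*13/18)*0 - 3 = (2*13*(1/18))*0 - 3 = (13/9)*0 - 3 = 0 - 3 = -3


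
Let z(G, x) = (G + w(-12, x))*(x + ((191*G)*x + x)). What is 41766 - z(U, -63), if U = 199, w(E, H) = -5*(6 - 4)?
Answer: 452638743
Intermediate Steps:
w(E, H) = -10 (w(E, H) = -5*2 = -10)
z(G, x) = (-10 + G)*(2*x + 191*G*x) (z(G, x) = (G - 10)*(x + ((191*G)*x + x)) = (-10 + G)*(x + (191*G*x + x)) = (-10 + G)*(x + (x + 191*G*x)) = (-10 + G)*(2*x + 191*G*x))
41766 - z(U, -63) = 41766 - (-63)*(-20 - 1908*199 + 191*199**2) = 41766 - (-63)*(-20 - 379692 + 191*39601) = 41766 - (-63)*(-20 - 379692 + 7563791) = 41766 - (-63)*7184079 = 41766 - 1*(-452596977) = 41766 + 452596977 = 452638743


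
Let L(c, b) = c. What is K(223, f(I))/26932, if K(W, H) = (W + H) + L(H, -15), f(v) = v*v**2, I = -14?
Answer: -5265/26932 ≈ -0.19549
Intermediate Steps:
f(v) = v**3
K(W, H) = W + 2*H (K(W, H) = (W + H) + H = (H + W) + H = W + 2*H)
K(223, f(I))/26932 = (223 + 2*(-14)**3)/26932 = (223 + 2*(-2744))*(1/26932) = (223 - 5488)*(1/26932) = -5265*1/26932 = -5265/26932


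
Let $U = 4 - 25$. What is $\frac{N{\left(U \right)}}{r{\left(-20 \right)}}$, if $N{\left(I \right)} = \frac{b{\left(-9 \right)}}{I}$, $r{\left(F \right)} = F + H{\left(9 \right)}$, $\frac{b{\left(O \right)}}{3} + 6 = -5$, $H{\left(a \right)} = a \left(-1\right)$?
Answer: $- \frac{11}{203} \approx -0.054187$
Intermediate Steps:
$H{\left(a \right)} = - a$
$b{\left(O \right)} = -33$ ($b{\left(O \right)} = -18 + 3 \left(-5\right) = -18 - 15 = -33$)
$r{\left(F \right)} = -9 + F$ ($r{\left(F \right)} = F - 9 = -9 + F$)
$U = -21$ ($U = 4 - 25 = -21$)
$N{\left(I \right)} = - \frac{33}{I}$
$\frac{N{\left(U \right)}}{r{\left(-20 \right)}} = \frac{\left(-33\right) \frac{1}{-21}}{-9 - 20} = \frac{\left(-33\right) \left(- \frac{1}{21}\right)}{-29} = \frac{11}{7} \left(- \frac{1}{29}\right) = - \frac{11}{203}$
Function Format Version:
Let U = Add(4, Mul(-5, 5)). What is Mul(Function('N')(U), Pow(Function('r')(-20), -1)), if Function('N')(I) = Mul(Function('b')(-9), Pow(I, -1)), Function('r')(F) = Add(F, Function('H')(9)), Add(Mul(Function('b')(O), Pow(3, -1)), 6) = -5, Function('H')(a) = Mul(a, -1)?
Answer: Rational(-11, 203) ≈ -0.054187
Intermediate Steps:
Function('H')(a) = Mul(-1, a)
Function('b')(O) = -33 (Function('b')(O) = Add(-18, Mul(3, -5)) = Add(-18, -15) = -33)
Function('r')(F) = Add(-9, F) (Function('r')(F) = Add(F, Mul(-1, 9)) = Add(F, -9) = Add(-9, F))
U = -21 (U = Add(4, -25) = -21)
Function('N')(I) = Mul(-33, Pow(I, -1))
Mul(Function('N')(U), Pow(Function('r')(-20), -1)) = Mul(Mul(-33, Pow(-21, -1)), Pow(Add(-9, -20), -1)) = Mul(Mul(-33, Rational(-1, 21)), Pow(-29, -1)) = Mul(Rational(11, 7), Rational(-1, 29)) = Rational(-11, 203)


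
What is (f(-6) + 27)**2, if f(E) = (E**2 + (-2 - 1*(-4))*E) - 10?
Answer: 1681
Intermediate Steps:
f(E) = -10 + E**2 + 2*E (f(E) = (E**2 + (-2 + 4)*E) - 10 = (E**2 + 2*E) - 10 = -10 + E**2 + 2*E)
(f(-6) + 27)**2 = ((-10 + (-6)**2 + 2*(-6)) + 27)**2 = ((-10 + 36 - 12) + 27)**2 = (14 + 27)**2 = 41**2 = 1681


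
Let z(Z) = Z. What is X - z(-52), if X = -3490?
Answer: -3438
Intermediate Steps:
X - z(-52) = -3490 - 1*(-52) = -3490 + 52 = -3438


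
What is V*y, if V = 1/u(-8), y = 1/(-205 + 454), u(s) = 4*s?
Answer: -1/7968 ≈ -0.00012550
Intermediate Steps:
y = 1/249 ≈ 0.0040161
V = -1/32 (V = 1/(4*(-8)) = 1/(-32) = -1/32 ≈ -0.031250)
V*y = -1/32*1/249 = -1/7968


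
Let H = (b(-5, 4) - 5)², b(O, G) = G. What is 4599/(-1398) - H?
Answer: -1999/466 ≈ -4.2897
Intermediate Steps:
H = 1 (H = (4 - 5)² = (-1)² = 1)
4599/(-1398) - H = 4599/(-1398) - 1*1 = 4599*(-1/1398) - 1 = -1533/466 - 1 = -1999/466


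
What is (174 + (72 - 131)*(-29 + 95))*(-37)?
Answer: 137640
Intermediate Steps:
(174 + (72 - 131)*(-29 + 95))*(-37) = (174 - 59*66)*(-37) = (174 - 3894)*(-37) = -3720*(-37) = 137640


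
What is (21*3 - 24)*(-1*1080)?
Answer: -42120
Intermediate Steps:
(21*3 - 24)*(-1*1080) = (63 - 24)*(-1080) = 39*(-1080) = -42120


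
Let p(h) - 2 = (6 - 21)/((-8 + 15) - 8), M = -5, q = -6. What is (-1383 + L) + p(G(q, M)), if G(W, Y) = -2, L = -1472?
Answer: -2838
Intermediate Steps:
p(h) = 17 (p(h) = 2 + (6 - 21)/((-8 + 15) - 8) = 2 - 15/(7 - 8) = 2 - 15/(-1) = 2 - 15*(-1) = 2 + 15 = 17)
(-1383 + L) + p(G(q, M)) = (-1383 - 1472) + 17 = -2855 + 17 = -2838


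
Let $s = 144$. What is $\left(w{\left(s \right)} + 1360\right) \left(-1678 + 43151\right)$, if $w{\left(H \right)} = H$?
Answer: $62375392$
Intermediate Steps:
$\left(w{\left(s \right)} + 1360\right) \left(-1678 + 43151\right) = \left(144 + 1360\right) \left(-1678 + 43151\right) = 1504 \cdot 41473 = 62375392$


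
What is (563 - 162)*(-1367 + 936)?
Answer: -172831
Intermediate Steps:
(563 - 162)*(-1367 + 936) = 401*(-431) = -172831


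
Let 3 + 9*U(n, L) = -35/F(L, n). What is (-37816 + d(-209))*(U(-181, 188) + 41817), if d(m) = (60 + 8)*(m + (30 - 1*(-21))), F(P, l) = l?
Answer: -3307877335600/1629 ≈ -2.0306e+9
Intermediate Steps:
d(m) = 3468 + 68*m (d(m) = 68*(m + (30 + 21)) = 68*(m + 51) = 68*(51 + m) = 3468 + 68*m)
U(n, L) = -1/3 - 35/(9*n) (U(n, L) = -1/3 + (-35/n)/9 = -1/3 - 35/(9*n))
(-37816 + d(-209))*(U(-181, 188) + 41817) = (-37816 + (3468 + 68*(-209)))*((1/9)*(-35 - 3*(-181))/(-181) + 41817) = (-37816 + (3468 - 14212))*((1/9)*(-1/181)*(-35 + 543) + 41817) = (-37816 - 10744)*((1/9)*(-1/181)*508 + 41817) = -48560*(-508/1629 + 41817) = -48560*68119385/1629 = -3307877335600/1629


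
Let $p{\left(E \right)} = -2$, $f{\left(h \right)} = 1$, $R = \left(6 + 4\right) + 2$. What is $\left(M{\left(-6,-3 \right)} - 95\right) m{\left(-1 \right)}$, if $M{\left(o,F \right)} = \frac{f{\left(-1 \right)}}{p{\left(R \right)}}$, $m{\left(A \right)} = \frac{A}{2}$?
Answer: $\frac{191}{4} \approx 47.75$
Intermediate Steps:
$R = 12$ ($R = 10 + 2 = 12$)
$m{\left(A \right)} = \frac{A}{2}$ ($m{\left(A \right)} = A \frac{1}{2} = \frac{A}{2}$)
$M{\left(o,F \right)} = - \frac{1}{2}$ ($M{\left(o,F \right)} = 1 \frac{1}{-2} = 1 \left(- \frac{1}{2}\right) = - \frac{1}{2}$)
$\left(M{\left(-6,-3 \right)} - 95\right) m{\left(-1 \right)} = \left(- \frac{1}{2} - 95\right) \frac{1}{2} \left(-1\right) = \left(- \frac{191}{2}\right) \left(- \frac{1}{2}\right) = \frac{191}{4}$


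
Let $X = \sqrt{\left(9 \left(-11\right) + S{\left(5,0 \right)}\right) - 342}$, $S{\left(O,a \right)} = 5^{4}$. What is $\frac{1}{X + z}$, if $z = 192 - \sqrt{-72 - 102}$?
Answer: $\frac{1}{192 + 2 \sqrt{46} - i \sqrt{174}} \approx 0.0048447 + 0.00031088 i$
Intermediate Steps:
$S{\left(O,a \right)} = 625$
$z = 192 - i \sqrt{174}$ ($z = 192 - \sqrt{-174} = 192 - i \sqrt{174} \approx 192.0 - 13.191 i$)
$X = 2 \sqrt{46}$ ($X = \sqrt{\left(9 \left(-11\right) + 625\right) - 342} = \sqrt{\left(-99 + 625\right) - 342} = \sqrt{526 - 342} = \sqrt{184} = 2 \sqrt{46} \approx 13.565$)
$\frac{1}{X + z} = \frac{1}{2 \sqrt{46} + \left(192 - i \sqrt{174}\right)} = \frac{1}{192 + 2 \sqrt{46} - i \sqrt{174}}$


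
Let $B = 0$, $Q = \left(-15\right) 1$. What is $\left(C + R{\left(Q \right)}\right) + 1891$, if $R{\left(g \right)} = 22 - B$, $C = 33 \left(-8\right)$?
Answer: $1649$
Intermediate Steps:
$Q = -15$
$C = -264$
$R{\left(g \right)} = 22$ ($R{\left(g \right)} = 22 - 0 = 22 + 0 = 22$)
$\left(C + R{\left(Q \right)}\right) + 1891 = \left(-264 + 22\right) + 1891 = -242 + 1891 = 1649$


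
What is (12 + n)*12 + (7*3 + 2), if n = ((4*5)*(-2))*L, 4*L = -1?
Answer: 287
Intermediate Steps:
L = -¼ (L = (¼)*(-1) = -¼ ≈ -0.25000)
n = 10 (n = ((4*5)*(-2))*(-¼) = (20*(-2))*(-¼) = -40*(-¼) = 10)
(12 + n)*12 + (7*3 + 2) = (12 + 10)*12 + (7*3 + 2) = 22*12 + (21 + 2) = 264 + 23 = 287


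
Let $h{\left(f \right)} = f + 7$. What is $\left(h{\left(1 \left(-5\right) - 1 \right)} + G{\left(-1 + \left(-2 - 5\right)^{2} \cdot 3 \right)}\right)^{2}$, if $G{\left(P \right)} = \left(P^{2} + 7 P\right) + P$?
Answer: $505575225$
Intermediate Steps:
$h{\left(f \right)} = 7 + f$
$G{\left(P \right)} = P^{2} + 8 P$
$\left(h{\left(1 \left(-5\right) - 1 \right)} + G{\left(-1 + \left(-2 - 5\right)^{2} \cdot 3 \right)}\right)^{2} = \left(\left(7 + \left(1 \left(-5\right) - 1\right)\right) + \left(-1 + \left(-2 - 5\right)^{2} \cdot 3\right) \left(8 - \left(1 - \left(-2 - 5\right)^{2} \cdot 3\right)\right)\right)^{2} = \left(\left(7 - 6\right) + \left(-1 + \left(-7\right)^{2} \cdot 3\right) \left(8 - \left(1 - \left(-7\right)^{2} \cdot 3\right)\right)\right)^{2} = \left(\left(7 - 6\right) + \left(-1 + 49 \cdot 3\right) \left(8 + \left(-1 + 49 \cdot 3\right)\right)\right)^{2} = \left(1 + \left(-1 + 147\right) \left(8 + \left(-1 + 147\right)\right)\right)^{2} = \left(1 + 146 \left(8 + 146\right)\right)^{2} = \left(1 + 146 \cdot 154\right)^{2} = \left(1 + 22484\right)^{2} = 22485^{2} = 505575225$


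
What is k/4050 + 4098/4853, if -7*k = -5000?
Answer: 2808866/2751651 ≈ 1.0208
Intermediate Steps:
k = 5000/7 (k = -⅐*(-5000) = 5000/7 ≈ 714.29)
k/4050 + 4098/4853 = (5000/7)/4050 + 4098/4853 = (5000/7)*(1/4050) + 4098*(1/4853) = 100/567 + 4098/4853 = 2808866/2751651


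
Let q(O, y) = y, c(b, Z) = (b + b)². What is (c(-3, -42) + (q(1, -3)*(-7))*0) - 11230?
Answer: -11194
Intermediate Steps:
c(b, Z) = 4*b² (c(b, Z) = (2*b)² = 4*b²)
(c(-3, -42) + (q(1, -3)*(-7))*0) - 11230 = (4*(-3)² - 3*(-7)*0) - 11230 = (4*9 + 21*0) - 11230 = (36 + 0) - 11230 = 36 - 11230 = -11194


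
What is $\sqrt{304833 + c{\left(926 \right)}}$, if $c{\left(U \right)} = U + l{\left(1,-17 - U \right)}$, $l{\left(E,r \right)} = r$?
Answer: $4 \sqrt{19051} \approx 552.1$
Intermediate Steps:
$c{\left(U \right)} = -17$ ($c{\left(U \right)} = U - \left(17 + U\right) = -17$)
$\sqrt{304833 + c{\left(926 \right)}} = \sqrt{304833 - 17} = \sqrt{304816} = 4 \sqrt{19051}$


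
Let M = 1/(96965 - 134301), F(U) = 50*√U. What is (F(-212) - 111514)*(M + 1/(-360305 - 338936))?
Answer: 3159178753/1004110076 - 18414425*I*√53/6526715494 ≈ 3.1462 - 0.02054*I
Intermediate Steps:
M = -1/37336 (M = 1/(-37336) = -1/37336 ≈ -2.6784e-5)
(F(-212) - 111514)*(M + 1/(-360305 - 338936)) = (50*√(-212) - 111514)*(-1/37336 + 1/(-360305 - 338936)) = (50*(2*I*√53) - 111514)*(-1/37336 + 1/(-699241)) = (100*I*√53 - 111514)*(-1/37336 - 1/699241) = (-111514 + 100*I*√53)*(-736577/26106861976) = 3159178753/1004110076 - 18414425*I*√53/6526715494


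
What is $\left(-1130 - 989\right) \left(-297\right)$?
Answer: $629343$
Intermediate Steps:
$\left(-1130 - 989\right) \left(-297\right) = \left(-2119\right) \left(-297\right) = 629343$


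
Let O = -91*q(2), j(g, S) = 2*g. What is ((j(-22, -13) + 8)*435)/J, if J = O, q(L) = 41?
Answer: 15660/3731 ≈ 4.1973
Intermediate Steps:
O = -3731 (O = -91*41 = -3731)
J = -3731
((j(-22, -13) + 8)*435)/J = ((2*(-22) + 8)*435)/(-3731) = ((-44 + 8)*435)*(-1/3731) = -36*435*(-1/3731) = -15660*(-1/3731) = 15660/3731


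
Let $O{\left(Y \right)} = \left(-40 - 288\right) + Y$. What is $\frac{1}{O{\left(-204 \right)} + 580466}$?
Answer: $\frac{1}{579934} \approx 1.7243 \cdot 10^{-6}$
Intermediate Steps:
$O{\left(Y \right)} = -328 + Y$
$\frac{1}{O{\left(-204 \right)} + 580466} = \frac{1}{\left(-328 - 204\right) + 580466} = \frac{1}{-532 + 580466} = \frac{1}{579934}$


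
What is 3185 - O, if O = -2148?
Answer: 5333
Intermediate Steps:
3185 - O = 3185 - 1*(-2148) = 3185 + 2148 = 5333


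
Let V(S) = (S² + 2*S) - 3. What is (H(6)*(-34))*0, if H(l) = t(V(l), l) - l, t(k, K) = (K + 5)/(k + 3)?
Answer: 0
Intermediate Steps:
V(S) = -3 + S² + 2*S
t(k, K) = (5 + K)/(3 + k)
H(l) = -l + (5 + l)/(l² + 2*l) (H(l) = (5 + l)/(3 + (-3 + l² + 2*l)) - l = (5 + l)/(l² + 2*l) - l = -l + (5 + l)/(l² + 2*l))
(H(6)*(-34))*0 = (((5 + 6 - 1*6²*(2 + 6))/(6*(2 + 6)))*(-34))*0 = (((⅙)*(5 + 6 - 1*36*8)/8)*(-34))*0 = (((⅙)*(⅛)*(5 + 6 - 288))*(-34))*0 = (((⅙)*(⅛)*(-277))*(-34))*0 = -277/48*(-34)*0 = (4709/24)*0 = 0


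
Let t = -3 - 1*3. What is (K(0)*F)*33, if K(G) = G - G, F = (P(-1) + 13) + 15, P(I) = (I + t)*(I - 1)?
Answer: 0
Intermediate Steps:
t = -6 (t = -3 - 3 = -6)
P(I) = (-1 + I)*(-6 + I) (P(I) = (I - 6)*(I - 1) = (-6 + I)*(-1 + I) = (-1 + I)*(-6 + I))
F = 42 (F = ((6 + (-1)² - 7*(-1)) + 13) + 15 = ((6 + 1 + 7) + 13) + 15 = (14 + 13) + 15 = 27 + 15 = 42)
K(G) = 0
(K(0)*F)*33 = (0*42)*33 = 0*33 = 0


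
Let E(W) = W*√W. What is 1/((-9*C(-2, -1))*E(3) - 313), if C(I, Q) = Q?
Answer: -313/95782 - 27*√3/95782 ≈ -0.0037561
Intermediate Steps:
E(W) = W^(3/2)
1/((-9*C(-2, -1))*E(3) - 313) = 1/((-9*(-1))*3^(3/2) - 313) = 1/(9*(3*√3) - 313) = 1/(27*√3 - 313) = 1/(-313 + 27*√3)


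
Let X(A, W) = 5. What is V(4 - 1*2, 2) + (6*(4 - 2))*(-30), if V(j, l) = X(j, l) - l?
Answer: -357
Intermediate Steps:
V(j, l) = 5 - l
V(4 - 1*2, 2) + (6*(4 - 2))*(-30) = (5 - 1*2) + (6*(4 - 2))*(-30) = (5 - 2) + (6*2)*(-30) = 3 + 12*(-30) = 3 - 360 = -357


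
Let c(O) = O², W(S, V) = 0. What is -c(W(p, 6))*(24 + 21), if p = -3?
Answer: 0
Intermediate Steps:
-c(W(p, 6))*(24 + 21) = -0²*(24 + 21) = -0*45 = -1*0 = 0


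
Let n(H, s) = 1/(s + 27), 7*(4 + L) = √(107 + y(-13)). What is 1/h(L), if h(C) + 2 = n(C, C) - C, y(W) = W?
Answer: 55027/60605 + 181132*√94/2848435 ≈ 1.5245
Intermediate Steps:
L = -4 + √94/7 (L = -4 + √(107 - 13)/7 = -4 + √94/7 ≈ -2.6149)
n(H, s) = 1/(27 + s)
h(C) = -2 + 1/(27 + C) - C (h(C) = -2 + (1/(27 + C) - C) = -2 + 1/(27 + C) - C)
1/h(L) = 1/((1 - (2 + (-4 + √94/7))*(27 + (-4 + √94/7)))/(27 + (-4 + √94/7))) = 1/((1 - (-2 + √94/7)*(23 + √94/7))/(23 + √94/7)) = (23 + √94/7)/(1 - (-2 + √94/7)*(23 + √94/7))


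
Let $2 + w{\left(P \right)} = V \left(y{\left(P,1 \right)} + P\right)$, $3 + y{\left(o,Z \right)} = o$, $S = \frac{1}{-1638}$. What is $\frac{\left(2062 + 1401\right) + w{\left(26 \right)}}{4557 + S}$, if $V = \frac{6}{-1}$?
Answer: $\frac{5187546}{7464365} \approx 0.69497$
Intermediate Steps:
$S = - \frac{1}{1638} \approx -0.0006105$
$y{\left(o,Z \right)} = -3 + o$
$V = -6$ ($V = 6 \left(-1\right) = -6$)
$w{\left(P \right)} = 16 - 12 P$ ($w{\left(P \right)} = -2 - 6 \left(\left(-3 + P\right) + P\right) = -2 - 6 \left(-3 + 2 P\right) = -2 - \left(-18 + 12 P\right) = 16 - 12 P$)
$\frac{\left(2062 + 1401\right) + w{\left(26 \right)}}{4557 + S} = \frac{\left(2062 + 1401\right) + \left(16 - 312\right)}{4557 - \frac{1}{1638}} = \frac{3463 + \left(16 - 312\right)}{\frac{7464365}{1638}} = \left(3463 - 296\right) \frac{1638}{7464365} = 3167 \cdot \frac{1638}{7464365} = \frac{5187546}{7464365}$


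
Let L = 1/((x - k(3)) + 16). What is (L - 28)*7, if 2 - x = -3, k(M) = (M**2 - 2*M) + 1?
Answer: -3325/17 ≈ -195.59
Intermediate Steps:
k(M) = 1 + M**2 - 2*M
x = 5 (x = 2 - 1*(-3) = 2 + 3 = 5)
L = 1/17 (L = 1/((5 - (1 + 3**2 - 2*3)) + 16) = 1/((5 - (1 + 9 - 6)) + 16) = 1/((5 - 1*4) + 16) = 1/((5 - 4) + 16) = 1/(1 + 16) = 1/17 ≈ 0.058824)
(L - 28)*7 = (1/17 - 28)*7 = -475/17*7 = -3325/17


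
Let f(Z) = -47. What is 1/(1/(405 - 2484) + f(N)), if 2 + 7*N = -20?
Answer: -2079/97714 ≈ -0.021276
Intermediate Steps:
N = -22/7 (N = -2/7 + (1/7)*(-20) = -2/7 - 20/7 = -22/7 ≈ -3.1429)
1/(1/(405 - 2484) + f(N)) = 1/(1/(405 - 2484) - 47) = 1/(1/(-2079) - 47) = 1/(-1/2079 - 47) = 1/(-97714/2079) = -2079/97714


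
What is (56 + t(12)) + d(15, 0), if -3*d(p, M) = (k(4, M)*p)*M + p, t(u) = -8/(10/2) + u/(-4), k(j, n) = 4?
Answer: 232/5 ≈ 46.400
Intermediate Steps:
t(u) = -8/5 - u/4 (t(u) = -8/(10*(1/2)) + u*(-1/4) = -8/5 - u/4)
d(p, M) = -p/3 - 4*M*p/3 (d(p, M) = -((4*p)*M + p)/3 = -(4*M*p + p)/3 = -(p + 4*M*p)/3 = -p/3 - 4*M*p/3)
(56 + t(12)) + d(15, 0) = (56 + (-8/5 - 1/4*12)) - 1/3*15*(1 + 4*0) = (56 + (-8/5 - 3)) - 1/3*15*(1 + 0) = (56 - 23/5) - 1/3*15*1 = 257/5 - 5 = 232/5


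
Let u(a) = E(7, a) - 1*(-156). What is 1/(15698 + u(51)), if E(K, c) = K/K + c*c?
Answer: 1/18456 ≈ 5.4183e-5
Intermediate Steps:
E(K, c) = 1 + c²
u(a) = 157 + a² (u(a) = (1 + a²) - 1*(-156) = (1 + a²) + 156 = 157 + a²)
1/(15698 + u(51)) = 1/(15698 + (157 + 51²)) = 1/(15698 + (157 + 2601)) = 1/(15698 + 2758) = 1/18456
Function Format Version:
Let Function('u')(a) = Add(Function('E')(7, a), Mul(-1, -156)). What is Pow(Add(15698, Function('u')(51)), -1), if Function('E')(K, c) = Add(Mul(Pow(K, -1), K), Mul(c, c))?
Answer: Rational(1, 18456) ≈ 5.4183e-5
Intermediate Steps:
Function('E')(K, c) = Add(1, Pow(c, 2))
Function('u')(a) = Add(157, Pow(a, 2)) (Function('u')(a) = Add(Add(1, Pow(a, 2)), Mul(-1, -156)) = Add(Add(1, Pow(a, 2)), 156) = Add(157, Pow(a, 2)))
Pow(Add(15698, Function('u')(51)), -1) = Pow(Add(15698, Add(157, Pow(51, 2))), -1) = Pow(Add(15698, Add(157, 2601)), -1) = Pow(Add(15698, 2758), -1) = Pow(18456, -1) = Rational(1, 18456)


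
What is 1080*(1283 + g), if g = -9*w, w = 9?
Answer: 1298160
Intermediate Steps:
g = -81 (g = -9*9 = -81)
1080*(1283 + g) = 1080*(1283 - 81) = 1080*1202 = 1298160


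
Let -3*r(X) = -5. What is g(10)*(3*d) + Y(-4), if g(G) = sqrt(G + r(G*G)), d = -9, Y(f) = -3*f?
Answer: 12 - 9*sqrt(105) ≈ -80.223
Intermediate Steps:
r(X) = 5/3 (r(X) = -1/3*(-5) = 5/3)
g(G) = sqrt(5/3 + G) (g(G) = sqrt(G + 5/3) = sqrt(5/3 + G))
g(10)*(3*d) + Y(-4) = (sqrt(15 + 9*10)/3)*(3*(-9)) - 3*(-4) = (sqrt(15 + 90)/3)*(-27) + 12 = (sqrt(105)/3)*(-27) + 12 = -9*sqrt(105) + 12 = 12 - 9*sqrt(105)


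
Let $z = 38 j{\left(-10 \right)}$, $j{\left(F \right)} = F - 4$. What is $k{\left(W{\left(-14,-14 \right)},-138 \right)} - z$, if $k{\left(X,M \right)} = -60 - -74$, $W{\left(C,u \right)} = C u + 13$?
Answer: $546$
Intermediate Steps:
$j{\left(F \right)} = -4 + F$
$W{\left(C,u \right)} = 13 + C u$
$k{\left(X,M \right)} = 14$ ($k{\left(X,M \right)} = -60 + 74 = 14$)
$z = -532$ ($z = 38 \left(-4 - 10\right) = 38 \left(-14\right) = -532$)
$k{\left(W{\left(-14,-14 \right)},-138 \right)} - z = 14 - -532 = 14 + 532 = 546$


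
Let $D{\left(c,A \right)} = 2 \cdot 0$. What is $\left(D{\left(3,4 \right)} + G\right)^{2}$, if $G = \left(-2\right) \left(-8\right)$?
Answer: $256$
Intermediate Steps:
$D{\left(c,A \right)} = 0$
$G = 16$
$\left(D{\left(3,4 \right)} + G\right)^{2} = \left(0 + 16\right)^{2} = 16^{2} = 256$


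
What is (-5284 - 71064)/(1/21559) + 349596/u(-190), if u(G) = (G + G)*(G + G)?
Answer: -59420113717801/36100 ≈ -1.6460e+9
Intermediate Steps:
u(G) = 4*G² (u(G) = (2*G)*(2*G) = 4*G²)
(-5284 - 71064)/(1/21559) + 349596/u(-190) = (-5284 - 71064)/(1/21559) + 349596/((4*(-190)²)) = -76348/1/21559 + 349596/((4*36100)) = -76348*21559 + 349596/144400 = -1645986532 + 349596*(1/144400) = -1645986532 + 87399/36100 = -59420113717801/36100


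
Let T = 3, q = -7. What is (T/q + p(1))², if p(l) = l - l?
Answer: 9/49 ≈ 0.18367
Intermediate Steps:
p(l) = 0
(T/q + p(1))² = (3/(-7) + 0)² = (3*(-⅐) + 0)² = (-3/7 + 0)² = (-3/7)² = 9/49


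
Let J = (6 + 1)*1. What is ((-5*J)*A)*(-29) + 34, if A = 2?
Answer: 2064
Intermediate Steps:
J = 7 (J = 7*1 = 7)
((-5*J)*A)*(-29) + 34 = (-5*7*2)*(-29) + 34 = -35*2*(-29) + 34 = -70*(-29) + 34 = 2030 + 34 = 2064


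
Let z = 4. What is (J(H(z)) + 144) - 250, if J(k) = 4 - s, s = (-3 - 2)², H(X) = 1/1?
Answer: -127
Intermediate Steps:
H(X) = 1
s = 25 (s = (-5)² = 25)
J(k) = -21 (J(k) = 4 - 1*25 = 4 - 25 = -21)
(J(H(z)) + 144) - 250 = (-21 + 144) - 250 = 123 - 250 = -127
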